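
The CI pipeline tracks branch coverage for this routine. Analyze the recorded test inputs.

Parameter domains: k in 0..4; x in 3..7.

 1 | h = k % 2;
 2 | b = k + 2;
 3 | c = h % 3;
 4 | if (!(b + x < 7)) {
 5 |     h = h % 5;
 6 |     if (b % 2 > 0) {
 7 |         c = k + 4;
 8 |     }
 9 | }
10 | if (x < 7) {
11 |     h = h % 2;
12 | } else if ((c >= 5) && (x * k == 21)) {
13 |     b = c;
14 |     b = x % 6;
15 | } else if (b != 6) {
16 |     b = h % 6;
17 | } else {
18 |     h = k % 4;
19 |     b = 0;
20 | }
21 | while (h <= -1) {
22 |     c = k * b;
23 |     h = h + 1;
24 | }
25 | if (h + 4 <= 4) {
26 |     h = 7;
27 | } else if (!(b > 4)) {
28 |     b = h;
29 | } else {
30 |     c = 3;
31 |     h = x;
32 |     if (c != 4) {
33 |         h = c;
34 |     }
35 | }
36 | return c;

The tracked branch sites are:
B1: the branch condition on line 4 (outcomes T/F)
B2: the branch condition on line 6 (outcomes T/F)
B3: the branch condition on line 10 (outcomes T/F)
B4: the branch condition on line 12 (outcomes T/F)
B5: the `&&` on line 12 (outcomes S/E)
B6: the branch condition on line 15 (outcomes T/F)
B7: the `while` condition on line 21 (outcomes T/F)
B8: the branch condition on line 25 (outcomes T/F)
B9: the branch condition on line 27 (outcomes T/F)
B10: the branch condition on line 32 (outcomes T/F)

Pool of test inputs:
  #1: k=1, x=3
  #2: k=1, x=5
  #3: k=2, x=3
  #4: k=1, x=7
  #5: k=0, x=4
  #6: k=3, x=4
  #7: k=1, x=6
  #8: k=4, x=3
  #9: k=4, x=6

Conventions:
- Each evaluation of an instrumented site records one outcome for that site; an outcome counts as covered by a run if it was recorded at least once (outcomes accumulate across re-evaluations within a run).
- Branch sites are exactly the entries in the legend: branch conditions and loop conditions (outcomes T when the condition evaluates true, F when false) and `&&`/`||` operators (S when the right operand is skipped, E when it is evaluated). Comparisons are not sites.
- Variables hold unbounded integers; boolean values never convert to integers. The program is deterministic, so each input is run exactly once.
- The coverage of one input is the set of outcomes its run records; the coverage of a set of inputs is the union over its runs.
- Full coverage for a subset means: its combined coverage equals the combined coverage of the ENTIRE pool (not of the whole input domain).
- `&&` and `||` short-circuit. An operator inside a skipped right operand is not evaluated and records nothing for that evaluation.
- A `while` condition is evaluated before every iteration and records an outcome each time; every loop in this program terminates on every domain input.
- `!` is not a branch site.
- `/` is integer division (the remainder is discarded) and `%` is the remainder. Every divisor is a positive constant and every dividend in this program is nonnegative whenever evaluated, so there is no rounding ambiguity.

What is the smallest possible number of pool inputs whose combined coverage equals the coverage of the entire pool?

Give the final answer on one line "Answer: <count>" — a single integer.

test 1 (k=1, x=3) hits B1=F, B3=T, B7=F, B8=F, B9=T
test 2 (k=1, x=5) hits B1=T, B2=T, B3=T, B7=F, B8=F, B9=T
test 3 (k=2, x=3) hits B1=T, B2=F, B3=T, B7=F, B8=T
test 4 (k=1, x=7) hits B1=T, B2=T, B3=F, B4=F, B5=E, B6=T, B7=F, B8=F, B9=T
test 5 (k=0, x=4) hits B1=F, B3=T, B7=F, B8=T
test 6 (k=3, x=4) hits B1=T, B2=T, B3=T, B7=F, B8=F, B9=F, B10=T
test 7 (k=1, x=6) hits B1=T, B2=T, B3=T, B7=F, B8=F, B9=T
test 8 (k=4, x=3) hits B1=T, B2=F, B3=T, B7=F, B8=T
test 9 (k=4, x=6) hits B1=T, B2=F, B3=T, B7=F, B8=T
the full pool covers 15 outcomes: B1=T, B1=F, B2=T, B2=F, B3=T, B3=F, B4=F, B5=E, B6=T, B7=F, B8=T, B8=F, B9=T, B9=F, B10=T
size 1 is not enough: best union over all size-1 subsets is 9/15
size 2 is not enough: best union over all size-2 subsets is 12/15
size 3 is not enough: best union over all size-3 subsets is 14/15
the canonical winner is {1, 3, 4, 6}: size 4, full 15-outcome coverage, earliest index list among size-4 covers

Answer: 4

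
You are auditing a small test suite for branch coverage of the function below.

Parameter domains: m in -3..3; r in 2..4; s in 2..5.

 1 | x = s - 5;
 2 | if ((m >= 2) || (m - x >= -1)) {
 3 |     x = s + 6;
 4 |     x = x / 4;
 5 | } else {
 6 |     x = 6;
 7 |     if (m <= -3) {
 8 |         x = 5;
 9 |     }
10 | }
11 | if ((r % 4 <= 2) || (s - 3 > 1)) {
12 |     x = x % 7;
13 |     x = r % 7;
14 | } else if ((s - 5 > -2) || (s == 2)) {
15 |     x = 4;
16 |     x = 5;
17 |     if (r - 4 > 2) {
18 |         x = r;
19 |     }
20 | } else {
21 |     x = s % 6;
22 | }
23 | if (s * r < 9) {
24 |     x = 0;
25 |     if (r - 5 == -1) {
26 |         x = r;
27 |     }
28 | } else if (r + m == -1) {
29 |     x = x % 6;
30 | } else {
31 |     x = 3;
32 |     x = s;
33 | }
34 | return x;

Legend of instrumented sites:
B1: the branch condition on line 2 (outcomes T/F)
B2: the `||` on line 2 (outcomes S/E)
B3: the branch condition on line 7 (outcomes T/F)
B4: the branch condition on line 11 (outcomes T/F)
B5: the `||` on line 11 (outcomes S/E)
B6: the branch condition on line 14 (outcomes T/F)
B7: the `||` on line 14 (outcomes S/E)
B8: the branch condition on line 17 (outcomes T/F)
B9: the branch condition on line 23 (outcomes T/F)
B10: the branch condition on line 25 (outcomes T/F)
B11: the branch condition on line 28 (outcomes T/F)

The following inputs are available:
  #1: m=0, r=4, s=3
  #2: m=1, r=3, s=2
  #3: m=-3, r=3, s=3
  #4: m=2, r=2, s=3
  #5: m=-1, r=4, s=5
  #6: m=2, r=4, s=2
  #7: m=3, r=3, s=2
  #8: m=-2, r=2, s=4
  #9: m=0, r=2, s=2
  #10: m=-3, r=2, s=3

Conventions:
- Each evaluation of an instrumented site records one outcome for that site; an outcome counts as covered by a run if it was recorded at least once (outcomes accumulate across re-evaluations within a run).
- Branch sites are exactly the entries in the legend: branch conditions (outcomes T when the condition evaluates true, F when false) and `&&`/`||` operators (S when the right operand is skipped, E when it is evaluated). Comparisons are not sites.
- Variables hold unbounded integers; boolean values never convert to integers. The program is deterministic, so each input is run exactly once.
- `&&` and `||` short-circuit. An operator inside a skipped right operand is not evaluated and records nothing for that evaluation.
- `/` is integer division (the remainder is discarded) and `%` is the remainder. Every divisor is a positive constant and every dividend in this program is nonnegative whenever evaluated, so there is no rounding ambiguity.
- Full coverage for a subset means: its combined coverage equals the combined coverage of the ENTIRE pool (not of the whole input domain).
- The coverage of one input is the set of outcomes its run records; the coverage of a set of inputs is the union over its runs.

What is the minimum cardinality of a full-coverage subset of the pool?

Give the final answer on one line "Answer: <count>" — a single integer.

run #1 (m=0, r=4, s=3) runs B2->E, B1->T, B5->S, B4->T, B9->F, B11->F; records B1=T, B2=E, B4=T, B5=S, B9=F, B11=F
run #2 (m=1, r=3, s=2) runs B2->E, B1->T, B5->E, B4->F, B7->E, B6->T, B8->F, B9->T, B10->F; records B1=T, B2=E, B4=F, B5=E, B6=T, B7=E, B8=F, B9=T, B10=F
run #3 (m=-3, r=3, s=3) runs B2->E, B1->T, B5->E, B4->F, B7->E, B6->F, B9->F, B11->F; records B1=T, B2=E, B4=F, B5=E, B6=F, B7=E, B9=F, B11=F
run #4 (m=2, r=2, s=3) runs B2->S, B1->T, B5->S, B4->T, B9->T, B10->F; records B1=T, B2=S, B4=T, B5=S, B9=T, B10=F
run #5 (m=-1, r=4, s=5) runs B2->E, B1->T, B5->S, B4->T, B9->F, B11->F; records B1=T, B2=E, B4=T, B5=S, B9=F, B11=F
run #6 (m=2, r=4, s=2) runs B2->S, B1->T, B5->S, B4->T, B9->T, B10->T; records B1=T, B2=S, B4=T, B5=S, B9=T, B10=T
run #7 (m=3, r=3, s=2) runs B2->S, B1->T, B5->E, B4->F, B7->E, B6->T, B8->F, B9->T, B10->F; records B1=T, B2=S, B4=F, B5=E, B6=T, B7=E, B8=F, B9=T, B10=F
run #8 (m=-2, r=2, s=4) runs B2->E, B1->T, B5->S, B4->T, B9->T, B10->F; records B1=T, B2=E, B4=T, B5=S, B9=T, B10=F
run #9 (m=0, r=2, s=2) runs B2->E, B1->T, B5->S, B4->T, B9->T, B10->F; records B1=T, B2=E, B4=T, B5=S, B9=T, B10=F
run #10 (m=-3, r=2, s=3) runs B2->E, B1->T, B5->S, B4->T, B9->T, B10->F; records B1=T, B2=E, B4=T, B5=S, B9=T, B10=F
together the pool reaches 16 outcomes: B1=T, B2=S, B2=E, B4=T, B4=F, B5=S, B5=E, B6=T, B6=F, B7=E, B8=F, B9=T, B9=F, B10=T, B10=F, B11=F
no size-1 subset reaches all 16 outcomes (best union: 9/16)
no size-2 subset reaches all 16 outcomes (best union: 14/16)
size 3: inputs {2, 3, 6} cover all 16 outcomes, and no lexicographically smaller subset of this size does

Answer: 3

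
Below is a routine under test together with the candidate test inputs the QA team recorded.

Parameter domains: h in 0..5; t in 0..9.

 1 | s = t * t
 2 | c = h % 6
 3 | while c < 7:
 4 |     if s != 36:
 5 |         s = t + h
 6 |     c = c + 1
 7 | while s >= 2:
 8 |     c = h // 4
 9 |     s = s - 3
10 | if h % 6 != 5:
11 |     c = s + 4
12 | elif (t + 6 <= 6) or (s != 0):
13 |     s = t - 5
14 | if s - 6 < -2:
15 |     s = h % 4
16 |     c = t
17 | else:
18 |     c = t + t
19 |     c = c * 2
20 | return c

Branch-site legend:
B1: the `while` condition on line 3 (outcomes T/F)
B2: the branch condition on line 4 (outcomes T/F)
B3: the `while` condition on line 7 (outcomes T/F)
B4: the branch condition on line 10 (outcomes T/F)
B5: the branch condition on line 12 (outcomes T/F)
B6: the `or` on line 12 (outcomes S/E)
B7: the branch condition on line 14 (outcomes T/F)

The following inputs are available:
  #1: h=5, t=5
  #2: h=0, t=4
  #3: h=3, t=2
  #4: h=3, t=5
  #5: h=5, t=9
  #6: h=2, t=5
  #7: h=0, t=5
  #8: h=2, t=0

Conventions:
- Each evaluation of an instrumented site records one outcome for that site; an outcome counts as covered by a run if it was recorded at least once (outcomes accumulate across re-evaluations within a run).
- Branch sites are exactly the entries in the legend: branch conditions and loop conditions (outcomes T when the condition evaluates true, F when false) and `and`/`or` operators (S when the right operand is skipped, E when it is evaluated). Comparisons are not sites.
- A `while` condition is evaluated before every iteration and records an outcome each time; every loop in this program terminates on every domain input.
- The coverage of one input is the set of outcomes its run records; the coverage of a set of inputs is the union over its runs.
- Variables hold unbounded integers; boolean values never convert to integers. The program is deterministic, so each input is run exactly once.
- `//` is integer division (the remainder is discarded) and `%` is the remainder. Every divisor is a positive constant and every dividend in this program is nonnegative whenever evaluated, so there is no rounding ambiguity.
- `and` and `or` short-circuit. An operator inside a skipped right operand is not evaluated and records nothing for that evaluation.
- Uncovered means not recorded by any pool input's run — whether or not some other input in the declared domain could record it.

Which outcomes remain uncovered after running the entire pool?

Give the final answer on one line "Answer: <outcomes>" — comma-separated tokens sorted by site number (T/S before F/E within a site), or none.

#1 (h=5, t=5) -> covered: B1=T, B1=F, B2=T, B3=T, B3=F, B4=F, B5=T, B6=E, B7=T
#2 (h=0, t=4) -> covered: B1=T, B1=F, B2=T, B3=T, B3=F, B4=T, B7=T
#3 (h=3, t=2) -> covered: B1=T, B1=F, B2=T, B3=T, B3=F, B4=T, B7=T
#4 (h=3, t=5) -> covered: B1=T, B1=F, B2=T, B3=T, B3=F, B4=T, B7=T
#5 (h=5, t=9) -> covered: B1=T, B1=F, B2=T, B3=T, B3=F, B4=F, B5=T, B6=E, B7=F
#6 (h=2, t=5) -> covered: B1=T, B1=F, B2=T, B3=T, B3=F, B4=T, B7=T
#7 (h=0, t=5) -> covered: B1=T, B1=F, B2=T, B3=T, B3=F, B4=T, B7=T
#8 (h=2, t=0) -> covered: B1=T, B1=F, B2=T, B3=T, B3=F, B4=T, B7=T
union over the pool: B1=T, B1=F, B2=T, B3=T, B3=F, B4=T, B4=F, B5=T, B6=E, B7=T, B7=F
uncovered (3 of 14): B2=F, B5=F, B6=S

Answer: B2=F, B5=F, B6=S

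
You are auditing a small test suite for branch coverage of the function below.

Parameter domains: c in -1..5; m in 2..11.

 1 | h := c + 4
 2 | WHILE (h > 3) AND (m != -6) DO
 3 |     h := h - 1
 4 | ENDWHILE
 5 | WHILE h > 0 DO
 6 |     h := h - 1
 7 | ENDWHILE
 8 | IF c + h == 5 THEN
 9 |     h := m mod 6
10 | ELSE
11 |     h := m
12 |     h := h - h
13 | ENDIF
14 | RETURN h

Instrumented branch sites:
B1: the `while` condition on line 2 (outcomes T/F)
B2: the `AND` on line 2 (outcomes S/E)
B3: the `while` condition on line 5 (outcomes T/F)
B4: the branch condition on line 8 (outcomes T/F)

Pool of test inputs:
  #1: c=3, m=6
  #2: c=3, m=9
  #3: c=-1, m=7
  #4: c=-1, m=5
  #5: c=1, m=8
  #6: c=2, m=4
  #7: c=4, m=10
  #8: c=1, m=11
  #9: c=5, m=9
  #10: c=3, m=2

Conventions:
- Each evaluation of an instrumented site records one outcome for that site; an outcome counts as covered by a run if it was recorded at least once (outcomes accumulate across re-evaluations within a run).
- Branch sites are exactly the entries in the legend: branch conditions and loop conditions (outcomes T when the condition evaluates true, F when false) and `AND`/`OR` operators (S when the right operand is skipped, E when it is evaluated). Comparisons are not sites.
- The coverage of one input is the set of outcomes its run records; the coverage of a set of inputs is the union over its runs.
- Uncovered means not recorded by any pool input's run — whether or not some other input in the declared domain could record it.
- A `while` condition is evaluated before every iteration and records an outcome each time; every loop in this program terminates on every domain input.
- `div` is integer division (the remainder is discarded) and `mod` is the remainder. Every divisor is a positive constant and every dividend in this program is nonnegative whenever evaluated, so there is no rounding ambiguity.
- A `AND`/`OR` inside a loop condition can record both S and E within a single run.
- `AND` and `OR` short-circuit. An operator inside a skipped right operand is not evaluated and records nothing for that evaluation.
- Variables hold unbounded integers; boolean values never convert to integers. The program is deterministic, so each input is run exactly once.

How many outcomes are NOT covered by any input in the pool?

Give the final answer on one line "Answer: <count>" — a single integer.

#1 (c=3, m=6) -> covered: B1=T, B1=F, B2=S, B2=E, B3=T, B3=F, B4=F
#2 (c=3, m=9) -> covered: B1=T, B1=F, B2=S, B2=E, B3=T, B3=F, B4=F
#3 (c=-1, m=7) -> covered: B1=F, B2=S, B3=T, B3=F, B4=F
#4 (c=-1, m=5) -> covered: B1=F, B2=S, B3=T, B3=F, B4=F
#5 (c=1, m=8) -> covered: B1=T, B1=F, B2=S, B2=E, B3=T, B3=F, B4=F
#6 (c=2, m=4) -> covered: B1=T, B1=F, B2=S, B2=E, B3=T, B3=F, B4=F
#7 (c=4, m=10) -> covered: B1=T, B1=F, B2=S, B2=E, B3=T, B3=F, B4=F
#8 (c=1, m=11) -> covered: B1=T, B1=F, B2=S, B2=E, B3=T, B3=F, B4=F
#9 (c=5, m=9) -> covered: B1=T, B1=F, B2=S, B2=E, B3=T, B3=F, B4=T
#10 (c=3, m=2) -> covered: B1=T, B1=F, B2=S, B2=E, B3=T, B3=F, B4=F
union over the pool: B1=T, B1=F, B2=S, B2=E, B3=T, B3=F, B4=T, B4=F
uncovered (0 of 8): none

Answer: 0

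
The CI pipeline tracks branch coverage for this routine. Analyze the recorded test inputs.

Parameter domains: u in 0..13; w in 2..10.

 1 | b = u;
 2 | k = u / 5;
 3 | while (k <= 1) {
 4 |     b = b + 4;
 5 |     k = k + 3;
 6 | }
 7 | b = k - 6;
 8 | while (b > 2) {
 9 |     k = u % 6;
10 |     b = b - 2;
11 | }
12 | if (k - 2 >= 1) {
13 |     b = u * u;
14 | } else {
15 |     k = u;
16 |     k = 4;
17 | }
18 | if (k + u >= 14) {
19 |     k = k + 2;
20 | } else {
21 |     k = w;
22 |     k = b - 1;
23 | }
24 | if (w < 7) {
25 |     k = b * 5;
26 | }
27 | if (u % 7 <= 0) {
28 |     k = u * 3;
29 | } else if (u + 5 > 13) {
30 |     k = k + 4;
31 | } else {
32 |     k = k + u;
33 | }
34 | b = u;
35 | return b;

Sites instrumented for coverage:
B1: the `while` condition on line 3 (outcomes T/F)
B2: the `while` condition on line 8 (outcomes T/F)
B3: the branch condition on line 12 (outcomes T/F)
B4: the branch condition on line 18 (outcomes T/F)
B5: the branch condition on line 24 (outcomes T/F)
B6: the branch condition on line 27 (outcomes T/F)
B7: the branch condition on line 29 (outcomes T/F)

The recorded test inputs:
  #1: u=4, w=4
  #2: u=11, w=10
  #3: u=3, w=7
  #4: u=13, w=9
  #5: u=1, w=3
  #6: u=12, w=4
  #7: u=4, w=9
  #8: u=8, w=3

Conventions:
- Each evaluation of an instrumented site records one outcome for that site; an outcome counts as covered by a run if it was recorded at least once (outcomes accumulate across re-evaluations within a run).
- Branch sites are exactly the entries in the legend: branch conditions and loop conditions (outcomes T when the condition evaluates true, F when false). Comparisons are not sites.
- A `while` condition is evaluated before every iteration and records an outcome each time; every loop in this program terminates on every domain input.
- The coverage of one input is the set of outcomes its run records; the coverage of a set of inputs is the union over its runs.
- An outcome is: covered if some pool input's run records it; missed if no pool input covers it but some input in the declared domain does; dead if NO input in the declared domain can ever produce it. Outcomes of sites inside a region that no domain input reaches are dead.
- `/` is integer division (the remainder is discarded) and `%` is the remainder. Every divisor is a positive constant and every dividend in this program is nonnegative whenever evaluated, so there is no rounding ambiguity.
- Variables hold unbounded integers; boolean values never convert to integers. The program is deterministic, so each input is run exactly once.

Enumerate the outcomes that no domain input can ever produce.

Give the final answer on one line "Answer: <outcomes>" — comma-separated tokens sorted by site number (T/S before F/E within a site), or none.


checking every outcome against all 126 domain inputs:
  B2=T: never recorded by any domain input -> dead
  reachable outcomes have witnesses, e.g. B1=T (e.g. u=0, w=2), B1=F (e.g. u=0, w=2), B2=F (e.g. u=0, w=2), B3=T (e.g. u=0, w=2)
Answer: B2=T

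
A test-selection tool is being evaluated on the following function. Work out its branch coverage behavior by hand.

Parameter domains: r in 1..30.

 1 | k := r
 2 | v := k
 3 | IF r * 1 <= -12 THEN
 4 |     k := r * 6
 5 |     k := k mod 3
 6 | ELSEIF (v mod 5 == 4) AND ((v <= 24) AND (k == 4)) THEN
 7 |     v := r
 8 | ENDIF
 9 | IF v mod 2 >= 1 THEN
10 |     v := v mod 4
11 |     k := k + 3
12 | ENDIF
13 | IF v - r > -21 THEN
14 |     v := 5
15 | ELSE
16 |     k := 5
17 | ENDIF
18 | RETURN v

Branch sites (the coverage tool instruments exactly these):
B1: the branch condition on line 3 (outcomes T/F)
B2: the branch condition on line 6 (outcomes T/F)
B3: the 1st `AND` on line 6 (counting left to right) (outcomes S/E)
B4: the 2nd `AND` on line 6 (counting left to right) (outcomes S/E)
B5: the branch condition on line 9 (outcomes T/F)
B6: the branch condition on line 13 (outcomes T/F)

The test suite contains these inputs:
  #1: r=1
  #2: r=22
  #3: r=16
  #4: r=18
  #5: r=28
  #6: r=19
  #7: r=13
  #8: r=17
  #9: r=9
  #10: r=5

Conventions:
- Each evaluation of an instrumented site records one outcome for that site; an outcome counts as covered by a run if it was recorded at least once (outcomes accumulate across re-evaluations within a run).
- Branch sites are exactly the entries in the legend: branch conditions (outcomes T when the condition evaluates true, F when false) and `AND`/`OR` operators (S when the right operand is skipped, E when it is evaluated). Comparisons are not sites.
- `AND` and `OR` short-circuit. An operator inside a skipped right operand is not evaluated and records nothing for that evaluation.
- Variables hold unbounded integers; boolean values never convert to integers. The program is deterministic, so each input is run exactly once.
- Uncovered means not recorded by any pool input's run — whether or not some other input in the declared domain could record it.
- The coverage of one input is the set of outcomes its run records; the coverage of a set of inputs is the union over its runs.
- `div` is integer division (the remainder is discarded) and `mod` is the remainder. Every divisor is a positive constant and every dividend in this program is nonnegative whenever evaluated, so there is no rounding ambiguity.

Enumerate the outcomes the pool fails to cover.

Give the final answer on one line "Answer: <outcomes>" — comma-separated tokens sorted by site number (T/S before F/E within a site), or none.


input #1 (r=1): events B1->F, B3->S, B2->F, B5->T, B6->T; covers B1=F, B2=F, B3=S, B5=T, B6=T
input #2 (r=22): events B1->F, B3->S, B2->F, B5->F, B6->T; covers B1=F, B2=F, B3=S, B5=F, B6=T
input #3 (r=16): events B1->F, B3->S, B2->F, B5->F, B6->T; covers B1=F, B2=F, B3=S, B5=F, B6=T
input #4 (r=18): events B1->F, B3->S, B2->F, B5->F, B6->T; covers B1=F, B2=F, B3=S, B5=F, B6=T
input #5 (r=28): events B1->F, B3->S, B2->F, B5->F, B6->T; covers B1=F, B2=F, B3=S, B5=F, B6=T
input #6 (r=19): events B1->F, B3->E, B4->E, B2->F, B5->T, B6->T; covers B1=F, B2=F, B3=E, B4=E, B5=T, B6=T
input #7 (r=13): events B1->F, B3->S, B2->F, B5->T, B6->T; covers B1=F, B2=F, B3=S, B5=T, B6=T
input #8 (r=17): events B1->F, B3->S, B2->F, B5->T, B6->T; covers B1=F, B2=F, B3=S, B5=T, B6=T
input #9 (r=9): events B1->F, B3->E, B4->E, B2->F, B5->T, B6->T; covers B1=F, B2=F, B3=E, B4=E, B5=T, B6=T
input #10 (r=5): events B1->F, B3->S, B2->F, B5->T, B6->T; covers B1=F, B2=F, B3=S, B5=T, B6=T
union over the pool: B1=F, B2=F, B3=S, B3=E, B4=E, B5=T, B5=F, B6=T
uncovered (4 of 12): B1=T, B2=T, B4=S, B6=F
Answer: B1=T, B2=T, B4=S, B6=F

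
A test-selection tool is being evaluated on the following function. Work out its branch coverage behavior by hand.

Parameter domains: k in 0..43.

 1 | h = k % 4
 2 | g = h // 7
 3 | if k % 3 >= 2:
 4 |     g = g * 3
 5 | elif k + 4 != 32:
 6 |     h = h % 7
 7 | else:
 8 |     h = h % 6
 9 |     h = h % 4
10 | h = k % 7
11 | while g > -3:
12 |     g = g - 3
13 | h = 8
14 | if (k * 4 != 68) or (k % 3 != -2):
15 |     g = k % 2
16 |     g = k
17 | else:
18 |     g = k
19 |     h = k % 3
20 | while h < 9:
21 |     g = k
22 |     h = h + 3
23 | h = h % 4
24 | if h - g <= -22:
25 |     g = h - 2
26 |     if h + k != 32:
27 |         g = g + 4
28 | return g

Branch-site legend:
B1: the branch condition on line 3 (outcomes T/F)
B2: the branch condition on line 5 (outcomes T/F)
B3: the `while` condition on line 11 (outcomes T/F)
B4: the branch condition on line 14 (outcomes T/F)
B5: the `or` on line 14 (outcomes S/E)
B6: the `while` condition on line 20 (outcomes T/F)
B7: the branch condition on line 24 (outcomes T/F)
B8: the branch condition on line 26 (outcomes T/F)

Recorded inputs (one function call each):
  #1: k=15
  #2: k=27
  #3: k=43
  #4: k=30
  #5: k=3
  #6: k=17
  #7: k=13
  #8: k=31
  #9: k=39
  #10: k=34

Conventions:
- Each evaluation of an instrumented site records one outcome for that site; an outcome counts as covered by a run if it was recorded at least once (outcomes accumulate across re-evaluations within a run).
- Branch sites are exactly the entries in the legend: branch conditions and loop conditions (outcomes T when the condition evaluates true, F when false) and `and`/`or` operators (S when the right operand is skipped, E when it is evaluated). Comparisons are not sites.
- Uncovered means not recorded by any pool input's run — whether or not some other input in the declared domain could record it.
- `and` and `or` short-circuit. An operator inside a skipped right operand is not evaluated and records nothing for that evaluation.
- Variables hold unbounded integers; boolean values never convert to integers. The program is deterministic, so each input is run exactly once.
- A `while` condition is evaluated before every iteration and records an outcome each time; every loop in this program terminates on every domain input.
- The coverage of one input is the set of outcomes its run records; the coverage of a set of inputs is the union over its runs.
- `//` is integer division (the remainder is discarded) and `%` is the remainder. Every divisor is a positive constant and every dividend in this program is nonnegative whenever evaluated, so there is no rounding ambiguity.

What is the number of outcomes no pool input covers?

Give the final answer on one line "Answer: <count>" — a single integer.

run #1 (k=15) runs B1->F, B2->T, B3->T, B3->F, B5->S, B4->T, B6->T, B6->F, B7->F; records B1=F, B2=T, B3=T, B3=F, B4=T, B5=S, B6=T, B6=F, B7=F
run #2 (k=27) runs B1->F, B2->T, B3->T, B3->F, B5->S, B4->T, B6->T, B6->F, B7->T, B8->T; records B1=F, B2=T, B3=T, B3=F, B4=T, B5=S, B6=T, B6=F, B7=T, B8=T
run #3 (k=43) runs B1->F, B2->T, B3->T, B3->F, B5->S, B4->T, B6->T, B6->F, B7->T, B8->T; records B1=F, B2=T, B3=T, B3=F, B4=T, B5=S, B6=T, B6=F, B7=T, B8=T
run #4 (k=30) runs B1->F, B2->T, B3->T, B3->F, B5->S, B4->T, B6->T, B6->F, B7->T, B8->T; records B1=F, B2=T, B3=T, B3=F, B4=T, B5=S, B6=T, B6=F, B7=T, B8=T
run #5 (k=3) runs B1->F, B2->T, B3->T, B3->F, B5->S, B4->T, B6->T, B6->F, B7->F; records B1=F, B2=T, B3=T, B3=F, B4=T, B5=S, B6=T, B6=F, B7=F
run #6 (k=17) runs B1->T, B3->T, B3->F, B5->E, B4->T, B6->T, B6->F, B7->F; records B1=T, B3=T, B3=F, B4=T, B5=E, B6=T, B6=F, B7=F
run #7 (k=13) runs B1->F, B2->T, B3->T, B3->F, B5->S, B4->T, B6->T, B6->F, B7->F; records B1=F, B2=T, B3=T, B3=F, B4=T, B5=S, B6=T, B6=F, B7=F
run #8 (k=31) runs B1->F, B2->T, B3->T, B3->F, B5->S, B4->T, B6->T, B6->F, B7->T, B8->T; records B1=F, B2=T, B3=T, B3=F, B4=T, B5=S, B6=T, B6=F, B7=T, B8=T
run #9 (k=39) runs B1->F, B2->T, B3->T, B3->F, B5->S, B4->T, B6->T, B6->F, B7->T, B8->T; records B1=F, B2=T, B3=T, B3=F, B4=T, B5=S, B6=T, B6=F, B7=T, B8=T
run #10 (k=34) runs B1->F, B2->T, B3->T, B3->F, B5->S, B4->T, B6->T, B6->F, B7->T, B8->T; records B1=F, B2=T, B3=T, B3=F, B4=T, B5=S, B6=T, B6=F, B7=T, B8=T
union over the pool: B1=T, B1=F, B2=T, B3=T, B3=F, B4=T, B5=S, B5=E, B6=T, B6=F, B7=T, B7=F, B8=T
uncovered (3 of 16): B2=F, B4=F, B8=F

Answer: 3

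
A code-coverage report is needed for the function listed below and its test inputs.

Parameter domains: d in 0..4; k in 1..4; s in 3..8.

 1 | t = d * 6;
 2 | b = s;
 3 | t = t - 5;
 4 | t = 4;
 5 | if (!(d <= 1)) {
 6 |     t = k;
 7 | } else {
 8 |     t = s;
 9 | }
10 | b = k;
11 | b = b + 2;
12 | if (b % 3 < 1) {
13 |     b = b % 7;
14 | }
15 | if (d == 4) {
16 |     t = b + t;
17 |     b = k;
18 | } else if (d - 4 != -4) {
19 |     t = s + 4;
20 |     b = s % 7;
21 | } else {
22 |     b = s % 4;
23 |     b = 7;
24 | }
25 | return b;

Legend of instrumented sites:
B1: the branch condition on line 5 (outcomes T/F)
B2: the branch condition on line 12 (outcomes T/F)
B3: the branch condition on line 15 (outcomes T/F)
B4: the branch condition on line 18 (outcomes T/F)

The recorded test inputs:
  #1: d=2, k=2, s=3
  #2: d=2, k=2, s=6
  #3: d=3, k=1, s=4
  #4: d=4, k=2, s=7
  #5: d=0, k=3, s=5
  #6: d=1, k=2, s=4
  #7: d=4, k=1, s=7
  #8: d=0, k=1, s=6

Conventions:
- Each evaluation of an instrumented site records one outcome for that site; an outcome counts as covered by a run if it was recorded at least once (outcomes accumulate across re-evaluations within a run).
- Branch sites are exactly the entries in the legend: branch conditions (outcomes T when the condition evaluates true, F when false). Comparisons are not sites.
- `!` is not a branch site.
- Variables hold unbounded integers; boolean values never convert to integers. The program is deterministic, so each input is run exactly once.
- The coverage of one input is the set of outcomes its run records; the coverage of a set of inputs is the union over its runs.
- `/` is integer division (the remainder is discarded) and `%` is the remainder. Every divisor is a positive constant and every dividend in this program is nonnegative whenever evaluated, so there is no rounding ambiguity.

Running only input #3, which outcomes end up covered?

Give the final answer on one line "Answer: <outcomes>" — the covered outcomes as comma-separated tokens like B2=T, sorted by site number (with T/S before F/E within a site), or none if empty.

Running input #3 (d=3, k=1, s=4), event by event:
  B1->T, B2->T, B3->F, B4->T
as a set, this run covers: B1=T, B2=T, B3=F, B4=T

Answer: B1=T, B2=T, B3=F, B4=T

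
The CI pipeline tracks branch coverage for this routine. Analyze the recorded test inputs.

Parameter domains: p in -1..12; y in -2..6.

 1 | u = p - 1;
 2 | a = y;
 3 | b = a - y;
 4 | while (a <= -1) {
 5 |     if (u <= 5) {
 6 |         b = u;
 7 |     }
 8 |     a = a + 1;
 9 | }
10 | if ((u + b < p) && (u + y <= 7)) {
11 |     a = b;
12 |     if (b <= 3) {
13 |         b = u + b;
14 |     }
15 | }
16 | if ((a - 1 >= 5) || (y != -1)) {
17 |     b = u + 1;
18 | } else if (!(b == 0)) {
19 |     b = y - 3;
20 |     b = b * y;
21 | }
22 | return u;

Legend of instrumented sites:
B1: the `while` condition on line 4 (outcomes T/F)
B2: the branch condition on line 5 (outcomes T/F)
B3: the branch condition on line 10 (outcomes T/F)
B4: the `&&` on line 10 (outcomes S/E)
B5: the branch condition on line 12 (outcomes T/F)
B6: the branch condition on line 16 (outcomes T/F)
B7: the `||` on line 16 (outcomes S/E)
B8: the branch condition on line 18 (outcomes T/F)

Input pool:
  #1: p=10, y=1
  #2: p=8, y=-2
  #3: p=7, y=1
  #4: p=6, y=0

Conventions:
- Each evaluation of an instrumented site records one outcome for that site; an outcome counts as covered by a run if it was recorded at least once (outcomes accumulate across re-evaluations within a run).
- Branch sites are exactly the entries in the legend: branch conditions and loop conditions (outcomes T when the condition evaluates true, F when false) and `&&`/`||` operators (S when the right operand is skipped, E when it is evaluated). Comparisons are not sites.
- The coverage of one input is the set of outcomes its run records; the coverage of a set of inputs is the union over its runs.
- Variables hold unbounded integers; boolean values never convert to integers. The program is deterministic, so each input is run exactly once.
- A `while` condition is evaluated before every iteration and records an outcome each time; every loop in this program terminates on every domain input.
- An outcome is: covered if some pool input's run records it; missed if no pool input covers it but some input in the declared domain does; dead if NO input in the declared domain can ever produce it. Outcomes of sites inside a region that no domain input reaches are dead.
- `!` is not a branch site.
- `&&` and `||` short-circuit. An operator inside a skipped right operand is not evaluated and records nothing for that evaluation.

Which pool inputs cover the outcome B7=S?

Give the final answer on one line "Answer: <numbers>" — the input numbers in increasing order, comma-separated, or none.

input #1 (p=10, y=1): does not produce B7=S
input #2 (p=8, y=-2): does not produce B7=S
input #3 (p=7, y=1): does not produce B7=S
input #4 (p=6, y=0): does not produce B7=S

Answer: none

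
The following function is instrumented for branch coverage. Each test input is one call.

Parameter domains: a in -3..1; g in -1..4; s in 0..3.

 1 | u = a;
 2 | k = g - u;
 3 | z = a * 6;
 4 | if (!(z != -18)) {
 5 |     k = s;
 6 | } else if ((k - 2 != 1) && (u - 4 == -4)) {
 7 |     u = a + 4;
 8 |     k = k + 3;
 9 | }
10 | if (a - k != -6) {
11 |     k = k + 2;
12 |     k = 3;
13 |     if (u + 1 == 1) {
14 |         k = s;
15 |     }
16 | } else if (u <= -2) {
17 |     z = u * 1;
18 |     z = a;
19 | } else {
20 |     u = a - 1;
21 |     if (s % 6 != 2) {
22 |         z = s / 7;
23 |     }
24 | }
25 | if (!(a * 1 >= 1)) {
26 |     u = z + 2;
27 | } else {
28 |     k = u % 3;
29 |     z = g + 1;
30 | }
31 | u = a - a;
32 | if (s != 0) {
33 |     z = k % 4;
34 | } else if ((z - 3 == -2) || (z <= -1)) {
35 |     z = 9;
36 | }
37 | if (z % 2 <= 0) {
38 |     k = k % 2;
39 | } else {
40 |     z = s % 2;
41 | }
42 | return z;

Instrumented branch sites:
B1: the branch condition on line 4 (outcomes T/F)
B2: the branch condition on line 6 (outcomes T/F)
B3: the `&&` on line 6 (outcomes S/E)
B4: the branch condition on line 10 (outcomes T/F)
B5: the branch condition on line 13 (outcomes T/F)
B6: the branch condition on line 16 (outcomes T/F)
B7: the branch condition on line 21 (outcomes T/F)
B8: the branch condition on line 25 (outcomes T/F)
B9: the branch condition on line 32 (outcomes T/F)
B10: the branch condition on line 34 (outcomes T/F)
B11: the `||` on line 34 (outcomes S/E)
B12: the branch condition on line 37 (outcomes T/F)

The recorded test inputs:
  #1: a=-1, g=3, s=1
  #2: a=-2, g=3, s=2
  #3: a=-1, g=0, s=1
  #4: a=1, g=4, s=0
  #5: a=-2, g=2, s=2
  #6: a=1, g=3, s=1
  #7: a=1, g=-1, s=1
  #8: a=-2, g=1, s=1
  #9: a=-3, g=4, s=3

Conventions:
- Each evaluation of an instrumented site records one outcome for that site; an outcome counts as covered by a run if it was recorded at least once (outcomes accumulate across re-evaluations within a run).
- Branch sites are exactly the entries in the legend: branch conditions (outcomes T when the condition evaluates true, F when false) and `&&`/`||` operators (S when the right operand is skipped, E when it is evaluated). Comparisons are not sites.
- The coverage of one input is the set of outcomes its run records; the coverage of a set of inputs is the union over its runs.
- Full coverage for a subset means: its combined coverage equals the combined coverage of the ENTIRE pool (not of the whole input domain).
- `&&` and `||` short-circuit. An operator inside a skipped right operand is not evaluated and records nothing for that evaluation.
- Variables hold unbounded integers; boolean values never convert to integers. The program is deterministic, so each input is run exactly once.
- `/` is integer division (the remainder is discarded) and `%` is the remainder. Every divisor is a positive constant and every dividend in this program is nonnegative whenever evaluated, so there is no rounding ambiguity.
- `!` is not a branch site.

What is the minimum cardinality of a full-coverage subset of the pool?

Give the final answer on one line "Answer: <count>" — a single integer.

#1 (a=-1, g=3, s=1) -> B1->F, B3->E, B2->F, B4->T, B5->F, B8->T, B9->T, B12->F; covered: B1=F, B2=F, B3=E, B4=T, B5=F, B8=T, B9=T, B12=F
#2 (a=-2, g=3, s=2) -> B1->F, B3->E, B2->F, B4->T, B5->F, B8->T, B9->T, B12->F; covered: B1=F, B2=F, B3=E, B4=T, B5=F, B8=T, B9=T, B12=F
#3 (a=-1, g=0, s=1) -> B1->F, B3->E, B2->F, B4->T, B5->F, B8->T, B9->T, B12->F; covered: B1=F, B2=F, B3=E, B4=T, B5=F, B8=T, B9=T, B12=F
#4 (a=1, g=4, s=0) -> B1->F, B3->S, B2->F, B4->T, B5->F, B8->F, B9->F, B11->E, B10->F, B12->F; covered: B1=F, B2=F, B3=S, B4=T, B5=F, B8=F, B9=F, B10=F, B11=E, B12=F
#5 (a=-2, g=2, s=2) -> B1->F, B3->E, B2->F, B4->F, B6->T, B8->T, B9->T, B12->T; covered: B1=F, B2=F, B3=E, B4=F, B6=T, B8=T, B9=T, B12=T
#6 (a=1, g=3, s=1) -> B1->F, B3->E, B2->F, B4->T, B5->F, B8->F, B9->T, B12->F; covered: B1=F, B2=F, B3=E, B4=T, B5=F, B8=F, B9=T, B12=F
#7 (a=1, g=-1, s=1) -> B1->F, B3->E, B2->F, B4->T, B5->F, B8->F, B9->T, B12->F; covered: B1=F, B2=F, B3=E, B4=T, B5=F, B8=F, B9=T, B12=F
#8 (a=-2, g=1, s=1) -> B1->F, B3->S, B2->F, B4->T, B5->F, B8->T, B9->T, B12->F; covered: B1=F, B2=F, B3=S, B4=T, B5=F, B8=T, B9=T, B12=F
#9 (a=-3, g=4, s=3) -> B1->T, B4->F, B6->T, B8->T, B9->T, B12->F; covered: B1=T, B4=F, B6=T, B8=T, B9=T, B12=F
pool-wide coverage (17 outcomes): B1=T, B1=F, B2=F, B3=S, B3=E, B4=T, B4=F, B5=F, B6=T, B8=T, B8=F, B9=T, B9=F, B10=F, B11=E, B12=T, B12=F
size 1 is not enough: best union over all size-1 subsets is 10/17
size 2 is not enough: best union over all size-2 subsets is 16/17
size 3: inputs {4, 5, 9} cover all 17 outcomes, and no lexicographically smaller subset of this size does

Answer: 3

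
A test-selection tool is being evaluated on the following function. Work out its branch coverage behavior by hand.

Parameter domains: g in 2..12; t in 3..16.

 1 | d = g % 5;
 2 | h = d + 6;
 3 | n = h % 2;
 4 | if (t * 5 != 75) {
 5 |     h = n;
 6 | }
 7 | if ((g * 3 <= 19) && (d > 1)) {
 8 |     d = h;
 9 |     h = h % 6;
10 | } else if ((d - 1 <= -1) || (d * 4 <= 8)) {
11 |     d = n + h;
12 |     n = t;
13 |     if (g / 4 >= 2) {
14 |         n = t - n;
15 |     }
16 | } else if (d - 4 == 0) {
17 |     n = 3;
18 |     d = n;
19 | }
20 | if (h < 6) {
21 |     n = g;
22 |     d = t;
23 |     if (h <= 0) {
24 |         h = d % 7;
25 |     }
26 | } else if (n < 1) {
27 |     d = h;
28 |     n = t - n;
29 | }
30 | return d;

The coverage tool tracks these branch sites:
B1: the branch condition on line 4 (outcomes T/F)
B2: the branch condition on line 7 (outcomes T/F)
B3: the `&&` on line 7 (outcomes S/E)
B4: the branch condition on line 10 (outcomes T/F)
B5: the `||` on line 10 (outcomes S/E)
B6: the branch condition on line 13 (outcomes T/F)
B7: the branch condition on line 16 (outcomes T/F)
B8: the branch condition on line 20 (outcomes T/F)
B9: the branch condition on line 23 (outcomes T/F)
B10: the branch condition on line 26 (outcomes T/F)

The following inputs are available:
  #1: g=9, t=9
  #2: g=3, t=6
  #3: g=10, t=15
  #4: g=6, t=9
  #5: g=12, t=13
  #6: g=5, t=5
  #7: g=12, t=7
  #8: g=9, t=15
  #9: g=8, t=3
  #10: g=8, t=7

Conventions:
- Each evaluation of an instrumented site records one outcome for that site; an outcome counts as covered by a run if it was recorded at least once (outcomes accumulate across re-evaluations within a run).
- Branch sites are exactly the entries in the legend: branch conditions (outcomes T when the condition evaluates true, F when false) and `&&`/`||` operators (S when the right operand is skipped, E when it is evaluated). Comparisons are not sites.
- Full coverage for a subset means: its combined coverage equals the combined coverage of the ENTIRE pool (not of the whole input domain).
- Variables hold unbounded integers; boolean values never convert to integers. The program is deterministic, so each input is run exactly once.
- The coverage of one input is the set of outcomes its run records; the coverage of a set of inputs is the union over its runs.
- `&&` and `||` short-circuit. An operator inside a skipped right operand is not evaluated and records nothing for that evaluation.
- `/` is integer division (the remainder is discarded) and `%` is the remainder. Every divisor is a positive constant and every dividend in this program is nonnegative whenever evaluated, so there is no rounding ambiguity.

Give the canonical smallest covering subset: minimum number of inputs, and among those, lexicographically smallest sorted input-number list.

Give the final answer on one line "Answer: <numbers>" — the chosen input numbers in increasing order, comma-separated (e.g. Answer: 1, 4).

#1 (g=9, t=9) -> covered: B1=T, B2=F, B3=S, B4=F, B5=E, B7=T, B8=T, B9=T
#2 (g=3, t=6) -> covered: B1=T, B2=T, B3=E, B8=T, B9=F
#3 (g=10, t=15) -> covered: B1=F, B2=F, B3=S, B4=T, B5=S, B6=T, B8=F, B10=T
#4 (g=6, t=9) -> covered: B1=T, B2=F, B3=E, B4=T, B5=E, B6=F, B8=T, B9=F
#5 (g=12, t=13) -> covered: B1=T, B2=F, B3=S, B4=T, B5=E, B6=T, B8=T, B9=T
#6 (g=5, t=5) -> covered: B1=T, B2=F, B3=E, B4=T, B5=S, B6=F, B8=T, B9=T
#7 (g=12, t=7) -> covered: B1=T, B2=F, B3=S, B4=T, B5=E, B6=T, B8=T, B9=T
#8 (g=9, t=15) -> covered: B1=F, B2=F, B3=S, B4=F, B5=E, B7=T, B8=F, B10=F
#9 (g=8, t=3) -> covered: B1=T, B2=F, B3=S, B4=F, B5=E, B7=F, B8=T, B9=F
#10 (g=8, t=7) -> covered: B1=T, B2=F, B3=S, B4=F, B5=E, B7=F, B8=T, B9=F
pool-wide coverage (20 outcomes): B1=T, B1=F, B2=T, B2=F, B3=S, B3=E, B4=T, B4=F, B5=S, B5=E, B6=T, B6=F, B7=T, B7=F, B8=T, B8=F, B9=T, B9=F, B10=T, B10=F
no size-1 subset reaches all 20 outcomes (best union: 8/20)
no size-2 subset reaches all 20 outcomes (best union: 15/20)
no size-3 subset reaches all 20 outcomes (best union: 17/20)
no size-4 subset reaches all 20 outcomes (best union: 19/20)
the canonical winner is {2, 3, 6, 8, 9}: size 5, full 20-outcome coverage, earliest index list among size-5 covers

Answer: 2, 3, 6, 8, 9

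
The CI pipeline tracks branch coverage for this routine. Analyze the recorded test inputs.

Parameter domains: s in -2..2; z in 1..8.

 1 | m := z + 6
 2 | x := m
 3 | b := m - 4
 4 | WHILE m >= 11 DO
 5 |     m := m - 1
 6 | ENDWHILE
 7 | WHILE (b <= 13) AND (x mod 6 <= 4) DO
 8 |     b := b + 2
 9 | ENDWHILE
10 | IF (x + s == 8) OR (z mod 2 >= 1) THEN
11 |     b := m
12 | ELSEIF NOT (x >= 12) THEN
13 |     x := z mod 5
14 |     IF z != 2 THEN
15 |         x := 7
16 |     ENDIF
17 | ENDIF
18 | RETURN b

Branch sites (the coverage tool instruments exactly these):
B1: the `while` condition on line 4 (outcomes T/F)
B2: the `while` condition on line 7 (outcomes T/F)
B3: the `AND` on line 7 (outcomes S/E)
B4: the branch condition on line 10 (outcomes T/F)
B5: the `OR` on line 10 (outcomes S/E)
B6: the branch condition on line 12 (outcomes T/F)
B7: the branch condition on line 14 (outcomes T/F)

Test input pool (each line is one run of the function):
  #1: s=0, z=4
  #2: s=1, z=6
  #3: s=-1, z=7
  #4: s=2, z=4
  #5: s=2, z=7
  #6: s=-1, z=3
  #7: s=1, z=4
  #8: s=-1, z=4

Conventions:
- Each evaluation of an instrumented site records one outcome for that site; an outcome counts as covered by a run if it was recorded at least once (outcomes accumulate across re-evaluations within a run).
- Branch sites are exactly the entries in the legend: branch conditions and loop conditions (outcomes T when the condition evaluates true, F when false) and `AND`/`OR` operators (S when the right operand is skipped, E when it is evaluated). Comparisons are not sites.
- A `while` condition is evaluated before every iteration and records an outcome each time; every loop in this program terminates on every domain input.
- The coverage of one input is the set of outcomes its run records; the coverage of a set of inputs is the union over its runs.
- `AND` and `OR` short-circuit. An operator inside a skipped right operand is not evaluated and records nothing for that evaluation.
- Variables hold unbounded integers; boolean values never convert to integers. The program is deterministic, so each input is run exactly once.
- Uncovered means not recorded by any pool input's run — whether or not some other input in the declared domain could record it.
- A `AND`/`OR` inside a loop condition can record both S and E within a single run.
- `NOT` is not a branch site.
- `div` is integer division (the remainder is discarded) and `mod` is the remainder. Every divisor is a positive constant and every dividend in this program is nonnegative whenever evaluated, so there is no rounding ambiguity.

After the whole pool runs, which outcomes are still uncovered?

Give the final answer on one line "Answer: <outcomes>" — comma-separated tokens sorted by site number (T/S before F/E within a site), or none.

input #1 (s=0, z=4): events B1->F, B3->E, B2->T, B3->E, B2->T, B3->E, B2->T, B3->E, B2->T, B3->S, B2->F, B5->E, B4->F, B6->T, ...; covers B1=F, B2=T, B2=F, B3=S, B3=E, B4=F, B5=E, B6=T, B7=T
input #2 (s=1, z=6): events B1->T, B1->T, B1->F, B3->E, B2->T, B3->E, B2->T, B3->E, B2->T, B3->S, B2->F, B5->E, B4->F, B6->F; covers B1=T, B1=F, B2=T, B2=F, B3=S, B3=E, B4=F, B5=E, B6=F
input #3 (s=-1, z=7): events B1->T, B1->T, B1->T, B1->F, B3->E, B2->T, B3->E, B2->T, B3->E, B2->T, B3->S, B2->F, B5->E, B4->T; covers B1=T, B1=F, B2=T, B2=F, B3=S, B3=E, B4=T, B5=E
input #4 (s=2, z=4): events B1->F, B3->E, B2->T, B3->E, B2->T, B3->E, B2->T, B3->E, B2->T, B3->S, B2->F, B5->E, B4->F, B6->T, ...; covers B1=F, B2=T, B2=F, B3=S, B3=E, B4=F, B5=E, B6=T, B7=T
input #5 (s=2, z=7): events B1->T, B1->T, B1->T, B1->F, B3->E, B2->T, B3->E, B2->T, B3->E, B2->T, B3->S, B2->F, B5->E, B4->T; covers B1=T, B1=F, B2=T, B2=F, B3=S, B3=E, B4=T, B5=E
input #6 (s=-1, z=3): events B1->F, B3->E, B2->T, B3->E, B2->T, B3->E, B2->T, B3->E, B2->T, B3->E, B2->T, B3->S, B2->F, B5->S, ...; covers B1=F, B2=T, B2=F, B3=S, B3=E, B4=T, B5=S
input #7 (s=1, z=4): events B1->F, B3->E, B2->T, B3->E, B2->T, B3->E, B2->T, B3->E, B2->T, B3->S, B2->F, B5->E, B4->F, B6->T, ...; covers B1=F, B2=T, B2=F, B3=S, B3=E, B4=F, B5=E, B6=T, B7=T
input #8 (s=-1, z=4): events B1->F, B3->E, B2->T, B3->E, B2->T, B3->E, B2->T, B3->E, B2->T, B3->S, B2->F, B5->E, B4->F, B6->T, ...; covers B1=F, B2=T, B2=F, B3=S, B3=E, B4=F, B5=E, B6=T, B7=T
union over the pool: B1=T, B1=F, B2=T, B2=F, B3=S, B3=E, B4=T, B4=F, B5=S, B5=E, B6=T, B6=F, B7=T
uncovered (1 of 14): B7=F

Answer: B7=F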